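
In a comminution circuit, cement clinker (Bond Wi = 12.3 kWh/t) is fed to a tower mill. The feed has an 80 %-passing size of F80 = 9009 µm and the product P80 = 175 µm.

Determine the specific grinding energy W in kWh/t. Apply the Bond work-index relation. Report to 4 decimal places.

W = 8.0020 kWh/t

W = 10·Wi·(P80^(-½) − F80^(-½))
1/√175 = 0.075593;  1/√9009 = 0.010536
W = 10·12.3·(0.075593 − 0.010536) = 8.0020 kWh/t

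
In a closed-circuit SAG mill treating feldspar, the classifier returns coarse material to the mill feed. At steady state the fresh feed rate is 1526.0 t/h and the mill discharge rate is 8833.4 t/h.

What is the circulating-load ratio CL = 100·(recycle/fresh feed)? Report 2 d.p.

M = F + R at steady state, so:
R = M − F = 8833.4 − 1526.0 = 7307.4 t/h
CL = 100·R/F = 100·7307.4/1526.0 = 478.86 %

CL = 478.86 %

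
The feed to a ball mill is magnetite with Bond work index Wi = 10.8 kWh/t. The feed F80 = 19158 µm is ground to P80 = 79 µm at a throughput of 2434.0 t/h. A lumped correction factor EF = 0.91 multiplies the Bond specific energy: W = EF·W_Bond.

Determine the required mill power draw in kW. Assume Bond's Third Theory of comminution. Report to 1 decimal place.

P = 25185.4 kW

W = 10·Wi·[P80^(−½) − F80^(−½)]
W = 10·10.8·(1/√79 − 1/√19158) = 10·10.8·(0.105284) = 11.3707 kWh/t
Apply correction: 11.3707 × 0.91 = 10.3473 kWh/t
Mill draw = 10.3473 × 2434.0 = 25185.4 kW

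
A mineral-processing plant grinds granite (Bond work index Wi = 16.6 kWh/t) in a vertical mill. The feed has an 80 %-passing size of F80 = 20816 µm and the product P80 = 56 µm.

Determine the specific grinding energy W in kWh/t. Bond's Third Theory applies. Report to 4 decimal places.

W = 21.0321 kWh/t

W_Bond = 10·Wi·(1/√P₈₀ − 1/√F₈₀)
1/√56 = 0.133631;  1/√20816 = 0.006931
W = 10·16.6·(0.133631 − 0.006931) = 21.0321 kWh/t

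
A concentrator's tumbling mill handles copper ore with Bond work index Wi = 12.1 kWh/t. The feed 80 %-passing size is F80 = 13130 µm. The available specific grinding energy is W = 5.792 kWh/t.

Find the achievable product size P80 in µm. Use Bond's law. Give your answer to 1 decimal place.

P80 = 312.2 µm

W = 10 Wi (P80^-0.5 − F80^-0.5)
1/√P80 = 1/√F80 + W/(10·Wi)
  = 5.7920/(10·12.1) + 1/√13130 = 0.047868 + 0.008727 = 0.056595
P80 = (1/0.056595)² = 17.6695² = 312.21 µm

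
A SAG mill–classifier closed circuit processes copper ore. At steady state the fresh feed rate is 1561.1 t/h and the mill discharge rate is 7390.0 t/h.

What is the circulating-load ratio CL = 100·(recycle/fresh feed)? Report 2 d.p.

CL = 373.38 %

Mill node: discharge = fresh + recycle.
R = M − F = 7390.0 − 1561.1 = 5828.9 t/h
CL = 100·R/F = 100·5828.9/1561.1 = 373.38 %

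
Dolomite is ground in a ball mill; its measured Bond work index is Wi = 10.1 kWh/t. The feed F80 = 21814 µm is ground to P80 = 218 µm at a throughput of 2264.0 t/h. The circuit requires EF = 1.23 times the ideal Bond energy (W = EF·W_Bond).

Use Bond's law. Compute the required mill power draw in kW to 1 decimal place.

P = 17144.8 kW

W = 10 Wi (1/√P80 − 1/√F80)  [Bond]
W = 10·10.1·(1/√218 − 1/√21814) = 10·10.1·(0.060958) = 6.1567 kWh/t
W_actual = 1.23 × 6.1567 = 7.5728 kWh/t
Power = W × throughput = 7.5728 kWh/t × 2264.0 t/h = 17144.8 kW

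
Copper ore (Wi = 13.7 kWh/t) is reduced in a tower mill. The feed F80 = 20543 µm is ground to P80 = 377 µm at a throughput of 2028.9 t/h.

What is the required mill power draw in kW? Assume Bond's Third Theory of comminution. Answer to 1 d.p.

W = 10 Wi / √P80 − 10 Wi / √F80
W = 10·13.7·(1/√377 − 1/√20543) = 10·13.7·(0.044526) = 6.1000 kWh/t
P_mill = W·ṁ = 6.1000·2028.9 = 12376.3 kW

P = 12376.3 kW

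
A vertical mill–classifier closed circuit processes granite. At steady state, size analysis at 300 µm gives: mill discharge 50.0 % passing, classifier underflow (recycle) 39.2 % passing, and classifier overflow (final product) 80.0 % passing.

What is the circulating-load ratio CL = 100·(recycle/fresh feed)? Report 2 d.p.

Mass balance on the −300 µm fraction:
(1+r)·d = r·u + o ⇒ r = (o−d)/(d−u)
r = (80.0 − 50.0)/(50.0 − 39.2) = 30.0/10.8 = 2.7778
CL = 100·r = 277.78 %

CL = 277.78 %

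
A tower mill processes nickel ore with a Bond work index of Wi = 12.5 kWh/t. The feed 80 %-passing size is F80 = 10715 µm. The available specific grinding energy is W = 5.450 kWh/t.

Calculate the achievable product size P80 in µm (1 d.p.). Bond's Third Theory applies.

P80 = 352.5 µm

W = 10·Wi·[P80^(−½) − F80^(−½)]
P80^(−½) = W/(10 Wi) + F80^(−½)
  = 5.4500/(10·12.5) + 1/√10715 = 0.043600 + 0.009661 = 0.053261
P80 = (1/0.053261)² = 18.7756² = 352.52 µm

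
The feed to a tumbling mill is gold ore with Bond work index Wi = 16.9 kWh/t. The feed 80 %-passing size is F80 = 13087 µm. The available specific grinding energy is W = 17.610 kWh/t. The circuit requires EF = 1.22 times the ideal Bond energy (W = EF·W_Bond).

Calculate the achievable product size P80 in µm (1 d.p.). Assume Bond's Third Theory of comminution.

P80 = 112.8 µm

W = 10·Wi·(P80^(-½) − F80^(-½))
W_Bond = W / EF = 17.610 / 1.22 = 14.4344 kWh/t
P80^-0.5 = F80^-0.5 + W_Bond/(10 Wi)
  = 14.4344/(10·16.9) + 1/√13087 = 0.085411 + 0.008741 = 0.094152
P80 = (1/0.094152)² = 10.6211² = 112.81 µm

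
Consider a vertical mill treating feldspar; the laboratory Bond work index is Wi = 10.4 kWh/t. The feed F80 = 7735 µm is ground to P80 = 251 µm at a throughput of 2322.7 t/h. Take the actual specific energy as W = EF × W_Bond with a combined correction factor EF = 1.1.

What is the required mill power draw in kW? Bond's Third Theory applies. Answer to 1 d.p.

W = 10·Wi·(P80^(-½) − F80^(-½))
W = 10·10.4·(1/√251 − 1/√7735) = 10·10.4·(0.051749) = 5.3819 kWh/t
With EF = 1.1: W = 5.3819·1.1 = 5.9201 kWh/t
Mill draw = 5.9201 × 2322.7 = 13750.6 kW

P = 13750.6 kW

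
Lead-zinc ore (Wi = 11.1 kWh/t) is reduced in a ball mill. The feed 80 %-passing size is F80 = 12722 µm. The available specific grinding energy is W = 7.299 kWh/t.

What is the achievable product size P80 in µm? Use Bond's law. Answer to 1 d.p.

W = 10·Wi·(P80^(-½) − F80^(-½))
⇒ 1/√P80 = W/(10·Wi) + 1/√F80
  = 7.2990/(10·11.1) + 1/√12722 = 0.065757 + 0.008866 = 0.074623
P80 = (1/0.074623)² = 13.4008² = 179.58 µm

P80 = 179.6 µm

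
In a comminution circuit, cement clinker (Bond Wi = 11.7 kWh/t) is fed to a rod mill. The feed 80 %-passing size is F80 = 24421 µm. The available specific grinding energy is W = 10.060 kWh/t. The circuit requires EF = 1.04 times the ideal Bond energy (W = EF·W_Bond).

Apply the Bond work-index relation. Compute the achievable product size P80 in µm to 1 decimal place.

P80 = 126.0 µm

W = 10 Wi (1/√P80 − 1/√F80)  [Bond]
W_Bond = W / EF = 10.060 / 1.04 = 9.6731 kWh/t
1/√P80 = 1/√F80 + W_Bond/(10·Wi)
  = 9.6731/(10·11.7) + 1/√24421 = 0.082676 + 0.006399 = 0.089075
P80 = (1/0.089075)² = 11.2265² = 126.03 µm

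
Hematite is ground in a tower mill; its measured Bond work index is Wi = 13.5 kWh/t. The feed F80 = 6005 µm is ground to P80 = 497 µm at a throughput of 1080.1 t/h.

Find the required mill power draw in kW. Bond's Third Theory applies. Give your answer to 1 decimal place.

W = 10 Wi (P80^-0.5 − F80^-0.5)
W = 10·13.5·(1/√497 − 1/√6005) = 10·13.5·(0.031952) = 4.3135 kWh/t
Mill draw = 4.3135 × 1080.1 = 4659.0 kW

P = 4659.0 kW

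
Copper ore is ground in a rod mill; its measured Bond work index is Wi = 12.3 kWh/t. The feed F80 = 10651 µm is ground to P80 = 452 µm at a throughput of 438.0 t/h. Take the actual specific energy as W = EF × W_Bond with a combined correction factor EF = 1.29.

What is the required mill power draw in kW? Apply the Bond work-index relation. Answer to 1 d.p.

Bond:  W = 10 Wi (1/√P − 1/√F)
W = 10·12.3·(1/√452 − 1/√10651) = 10·12.3·(0.037346) = 4.5936 kWh/t
With EF = 1.29: W = 4.5936·1.29 = 5.9258 kWh/t
Mill draw = 5.9258 × 438.0 = 2595.5 kW

P = 2595.5 kW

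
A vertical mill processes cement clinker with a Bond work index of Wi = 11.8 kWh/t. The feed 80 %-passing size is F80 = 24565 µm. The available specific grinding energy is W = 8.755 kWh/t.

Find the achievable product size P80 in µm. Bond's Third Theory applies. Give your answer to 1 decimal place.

P80 = 154.0 µm

W = 10 Wi / √P80 − 10 Wi / √F80
⇒ 1/√P80 = W/(10 Wi) + 1/√F80
  = 8.7550/(10·11.8) + 1/√24565 = 0.074195 + 0.006380 = 0.080575
P80 = (1/0.080575)² = 12.4108² = 154.03 µm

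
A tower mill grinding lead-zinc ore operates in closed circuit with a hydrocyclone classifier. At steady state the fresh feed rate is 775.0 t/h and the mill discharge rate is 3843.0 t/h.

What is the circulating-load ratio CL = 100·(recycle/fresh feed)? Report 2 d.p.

Mill node: discharge = fresh + recycle.
R = M − F = 3843.0 − 775.0 = 3068.0 t/h
CL = 100·R/F = 100·3068.0/775.0 = 395.87 %

CL = 395.87 %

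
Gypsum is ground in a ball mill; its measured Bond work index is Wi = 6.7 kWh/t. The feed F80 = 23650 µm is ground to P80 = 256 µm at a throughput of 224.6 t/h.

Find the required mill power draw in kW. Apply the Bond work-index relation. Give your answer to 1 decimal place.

P = 842.7 kW

Bond:  W = 10 Wi (1/√P − 1/√F)
W = 10·6.7·(1/√256 − 1/√23650) = 10·6.7·(0.055997) = 3.7518 kWh/t
Mill draw = 3.7518 × 224.6 = 842.7 kW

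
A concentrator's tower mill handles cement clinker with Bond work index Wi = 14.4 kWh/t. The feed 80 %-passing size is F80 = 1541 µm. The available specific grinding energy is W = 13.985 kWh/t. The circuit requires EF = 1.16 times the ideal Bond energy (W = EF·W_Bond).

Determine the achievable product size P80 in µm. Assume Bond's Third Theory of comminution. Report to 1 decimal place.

P80 = 83.9 µm

W_Bond = 10·Wi·(1/√P₈₀ − 1/√F₈₀)
W_Bond = W / EF = 13.985 / 1.16 = 12.0560 kWh/t
P80^-0.5 = F80^-0.5 + W_Bond/(10 Wi)
  = 12.0560/(10·14.4) + 1/√1541 = 0.083722 + 0.025474 = 0.109197
P80 = (1/0.109197)² = 9.1578² = 83.87 µm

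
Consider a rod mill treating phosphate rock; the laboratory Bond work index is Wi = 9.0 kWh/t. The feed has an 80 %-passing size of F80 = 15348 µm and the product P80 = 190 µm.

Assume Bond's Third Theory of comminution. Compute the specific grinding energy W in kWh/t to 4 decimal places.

W = 5.8028 kWh/t

Bond: W = 10·Wi·(1/√P80 − 1/√F80)
1/√190 = 0.072548;  1/√15348 = 0.008072
W = 10·9.0·(0.072548 − 0.008072) = 5.8028 kWh/t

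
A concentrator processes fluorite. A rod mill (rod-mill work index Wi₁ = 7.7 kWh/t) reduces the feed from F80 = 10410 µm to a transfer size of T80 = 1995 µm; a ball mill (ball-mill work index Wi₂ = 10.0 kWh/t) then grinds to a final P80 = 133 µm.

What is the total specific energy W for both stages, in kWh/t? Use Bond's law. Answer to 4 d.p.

W_Bond = 10·Wi·(1/√P₈₀ − 1/√F₈₀)
Stage 1 (10410→1995 µm, Wi₁=7.7): W₁ = 10·7.7·(0.022389 − 0.009801) = 0.9692 kWh/t
Stage 2 (1995→133 µm, Wi₂=10.0): W₂ = 10·10.0·(0.086711 − 0.022389) = 6.4322 kWh/t
W = W₁ + W₂ = 0.9692 + 6.4322 = 7.4015 kWh/t

W = 7.4015 kWh/t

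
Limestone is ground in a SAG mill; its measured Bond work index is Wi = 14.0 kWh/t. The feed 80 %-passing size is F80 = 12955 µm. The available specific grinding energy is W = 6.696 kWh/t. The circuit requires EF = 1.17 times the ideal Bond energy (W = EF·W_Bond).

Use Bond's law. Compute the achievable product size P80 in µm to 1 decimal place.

W = 10·Wi·(P80^(-½) − F80^(-½))
W_Bond = W / EF = 6.696 / 1.17 = 5.7231 kWh/t
P80^(−½) = W_Bond/(10 Wi) + F80^(−½)
  = 5.7231/(10·14.0) + 1/√12955 = 0.040879 + 0.008786 = 0.049665
P80 = (1/0.049665)² = 20.1349² = 405.42 µm

P80 = 405.4 µm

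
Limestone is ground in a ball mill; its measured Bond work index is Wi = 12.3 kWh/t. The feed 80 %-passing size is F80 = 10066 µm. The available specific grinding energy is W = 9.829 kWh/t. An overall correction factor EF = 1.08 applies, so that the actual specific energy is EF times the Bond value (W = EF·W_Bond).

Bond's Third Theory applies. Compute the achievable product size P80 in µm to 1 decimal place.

P80 = 141.9 µm

W = 10·Wi·(P80^(-½) − F80^(-½))
W_Bond = W / EF = 9.829 / 1.08 = 9.1009 kWh/t
P80^(−½) = W_Bond/(10 Wi) + F80^(−½)
  = 9.1009/(10·12.3) + 1/√10066 = 0.073991 + 0.009967 = 0.083958
P80 = (1/0.083958)² = 11.9107² = 141.86 µm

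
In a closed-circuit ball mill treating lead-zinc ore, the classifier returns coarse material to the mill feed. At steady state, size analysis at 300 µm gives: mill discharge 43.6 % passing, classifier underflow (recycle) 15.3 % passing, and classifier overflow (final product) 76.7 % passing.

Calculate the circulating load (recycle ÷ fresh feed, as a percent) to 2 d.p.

Let r = R/F. Size balance at 300 µm:
(1+r)d = ru + o → r = (o−d)/(d−u)
r = (76.7 − 43.6)/(43.6 − 15.3) = 33.1/28.3 = 1.1696
CL = 100·r = 116.96 %

CL = 116.96 %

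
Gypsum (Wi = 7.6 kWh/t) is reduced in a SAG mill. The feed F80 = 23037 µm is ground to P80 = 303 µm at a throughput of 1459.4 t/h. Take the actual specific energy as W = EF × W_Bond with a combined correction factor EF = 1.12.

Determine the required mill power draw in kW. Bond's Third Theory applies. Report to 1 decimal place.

W = 10·Wi·(P80^(-½) − F80^(-½))
W = 10·7.6·(1/√303 − 1/√23037) = 10·7.6·(0.050860) = 3.8654 kWh/t
W_actual = 1.12 × 3.8654 = 4.3292 kWh/t
Power = W × throughput = 4.3292 kWh/t × 1459.4 t/h = 6318.0 kW

P = 6318.0 kW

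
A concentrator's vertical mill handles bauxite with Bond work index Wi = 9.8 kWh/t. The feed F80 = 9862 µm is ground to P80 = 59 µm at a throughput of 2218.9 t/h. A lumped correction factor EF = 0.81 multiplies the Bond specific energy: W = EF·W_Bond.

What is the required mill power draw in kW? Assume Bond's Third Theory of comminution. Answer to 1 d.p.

W = 10·Wi·(P80^(-½) − F80^(-½))
W = 10·9.8·(1/√59 − 1/√9862) = 10·9.8·(0.120119) = 11.7717 kWh/t
Apply correction: 11.7717 × 0.81 = 9.5351 kWh/t
Power = W × throughput = 9.5351 kWh/t × 2218.9 t/h = 21157.3 kW

P = 21157.3 kW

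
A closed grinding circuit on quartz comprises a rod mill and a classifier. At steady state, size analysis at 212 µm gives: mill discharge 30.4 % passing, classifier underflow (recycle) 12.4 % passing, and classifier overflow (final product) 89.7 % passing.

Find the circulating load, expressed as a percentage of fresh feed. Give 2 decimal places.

Balance %-passing 212 µm (r = R/F):
Fd + Rd = Ru + Fo ⇒ R/F = (o−d)/(d−u)
r = (89.7 − 30.4)/(30.4 − 12.4) = 59.3/18.0 = 3.2944
CL = 100·r = 329.44 %

CL = 329.44 %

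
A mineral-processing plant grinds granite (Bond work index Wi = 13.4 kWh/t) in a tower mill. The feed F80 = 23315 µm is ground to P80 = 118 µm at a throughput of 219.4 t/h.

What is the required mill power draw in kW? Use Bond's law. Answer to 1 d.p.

P = 2513.9 kW

W = 10 Wi (P80^-0.5 − F80^-0.5)
W = 10·13.4·(1/√118 − 1/√23315) = 10·13.4·(0.085508) = 11.4581 kWh/t
Mill draw = 11.4581 × 219.4 = 2513.9 kW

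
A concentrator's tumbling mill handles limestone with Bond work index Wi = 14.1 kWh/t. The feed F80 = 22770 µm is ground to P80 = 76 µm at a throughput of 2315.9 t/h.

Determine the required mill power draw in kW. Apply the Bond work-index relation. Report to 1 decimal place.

W = 10·Wi·[P80^(−½) − F80^(−½)]
W = 10·14.1·(1/√76 − 1/√22770) = 10·14.1·(0.108081) = 15.2394 kWh/t
Mill draw = 15.2394 × 2315.9 = 35292.9 kW

P = 35292.9 kW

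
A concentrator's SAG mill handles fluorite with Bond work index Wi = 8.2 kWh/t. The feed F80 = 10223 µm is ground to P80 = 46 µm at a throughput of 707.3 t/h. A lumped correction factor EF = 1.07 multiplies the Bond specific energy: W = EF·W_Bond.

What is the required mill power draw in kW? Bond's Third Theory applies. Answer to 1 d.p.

W = 10 Wi (1/√P80 − 1/√F80)  [Bond]
W = 10·8.2·(1/√46 − 1/√10223) = 10·8.2·(0.137552) = 11.2792 kWh/t
Apply correction: 11.2792 × 1.07 = 12.0688 kWh/t
P = W·T = 12.0688·707.3 = 8536.2 kW

P = 8536.2 kW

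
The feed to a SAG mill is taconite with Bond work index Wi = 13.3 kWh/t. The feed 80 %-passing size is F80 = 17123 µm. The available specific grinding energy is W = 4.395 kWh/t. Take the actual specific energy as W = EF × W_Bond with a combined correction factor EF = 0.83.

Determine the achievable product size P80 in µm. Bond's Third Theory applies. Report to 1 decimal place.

W = 10·Wi·(P80^(-½) − F80^(-½))
W_Bond = W / EF = 4.395 / 0.83 = 5.2952 kWh/t
1/√P80 = 1/√F80 + W_Bond/(10·Wi)
  = 5.2952/(10·13.3) + 1/√17123 = 0.039813 + 0.007642 = 0.047455
P80 = (1/0.047455)² = 21.0724² = 444.05 µm

P80 = 444.0 µm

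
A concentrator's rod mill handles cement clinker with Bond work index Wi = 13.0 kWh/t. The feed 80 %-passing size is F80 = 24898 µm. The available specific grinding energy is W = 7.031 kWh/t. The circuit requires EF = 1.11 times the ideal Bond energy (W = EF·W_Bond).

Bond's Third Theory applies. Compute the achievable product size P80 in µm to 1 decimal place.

W = 10 Wi (1/√P80 − 1/√F80)  [Bond]
W_Bond = W / EF = 7.031 / 1.11 = 6.3342 kWh/t
⇒ 1/√P80 = W_Bond/(10 Wi) + 1/√F80
  = 6.3342/(10·13.0) + 1/√24898 = 0.048725 + 0.006337 = 0.055062
P80 = (1/0.055062)² = 18.1612² = 329.83 µm

P80 = 329.8 µm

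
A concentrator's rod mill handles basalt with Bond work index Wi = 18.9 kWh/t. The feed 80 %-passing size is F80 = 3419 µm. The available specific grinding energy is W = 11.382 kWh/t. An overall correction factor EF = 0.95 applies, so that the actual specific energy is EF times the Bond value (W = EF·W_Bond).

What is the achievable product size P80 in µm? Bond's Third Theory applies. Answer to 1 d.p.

W = 10·Wi·(P80^(-½) − F80^(-½))
W_Bond = W / EF = 11.382 / 0.95 = 11.9811 kWh/t
P80^(−½) = W_Bond/(10 Wi) + F80^(−½)
  = 11.9811/(10·18.9) + 1/√3419 = 0.063392 + 0.017102 = 0.080494
P80 = (1/0.080494)² = 12.4233² = 154.34 µm

P80 = 154.3 µm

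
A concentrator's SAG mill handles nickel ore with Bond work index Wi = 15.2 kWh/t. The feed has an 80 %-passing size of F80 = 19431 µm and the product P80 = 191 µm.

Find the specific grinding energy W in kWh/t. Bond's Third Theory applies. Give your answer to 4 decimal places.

W = 9.9079 kWh/t

Bond: W = 10·Wi·(1/√P80 − 1/√F80)
1/√191 = 0.072357;  1/√19431 = 0.007174
W = 10·15.2·(0.072357 − 0.007174) = 9.9079 kWh/t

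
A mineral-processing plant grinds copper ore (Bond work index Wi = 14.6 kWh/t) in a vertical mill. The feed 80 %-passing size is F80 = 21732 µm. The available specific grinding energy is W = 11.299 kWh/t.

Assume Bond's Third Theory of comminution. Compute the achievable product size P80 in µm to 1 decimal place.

Bond:  W = 10 Wi (1/√P − 1/√F)
⇒ 1/√P80 = W/(10 Wi) + 1/√F80
  = 11.2990/(10·14.6) + 1/√21732 = 0.077390 + 0.006783 = 0.084174
P80 = (1/0.084174)² = 11.8802² = 141.14 µm

P80 = 141.1 µm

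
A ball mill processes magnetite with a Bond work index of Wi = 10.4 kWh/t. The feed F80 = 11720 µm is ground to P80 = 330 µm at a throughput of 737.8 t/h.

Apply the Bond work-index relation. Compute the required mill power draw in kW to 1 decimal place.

W = 10 Wi (P80^-0.5 − F80^-0.5)
W = 10·10.4·(1/√330 − 1/√11720) = 10·10.4·(0.045811) = 4.7644 kWh/t
P = W·T = 4.7644·737.8 = 3515.1 kW

P = 3515.1 kW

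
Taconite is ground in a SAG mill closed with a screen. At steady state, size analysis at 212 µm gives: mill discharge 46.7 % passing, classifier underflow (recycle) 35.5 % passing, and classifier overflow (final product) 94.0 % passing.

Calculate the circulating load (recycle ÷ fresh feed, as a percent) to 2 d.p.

CL = 422.32 %

Balance %-passing 212 µm (r = R/F):
Fd + Rd = Ru + Fo ⇒ R/F = (o−d)/(d−u)
r = (94.0 − 46.7)/(46.7 − 35.5) = 47.3/11.2 = 4.2232
CL = 100·r = 422.32 %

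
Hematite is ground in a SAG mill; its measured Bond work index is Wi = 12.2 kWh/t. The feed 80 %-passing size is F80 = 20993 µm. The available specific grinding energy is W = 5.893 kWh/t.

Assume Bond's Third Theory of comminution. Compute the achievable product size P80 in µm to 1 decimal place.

W = 10 Wi (1/√P80 − 1/√F80)  [Bond]
P80^-0.5 = F80^-0.5 + W/(10 Wi)
  = 5.8930/(10·12.2) + 1/√20993 = 0.048303 + 0.006902 = 0.055205
P80 = (1/0.055205)² = 18.1143² = 328.13 µm

P80 = 328.1 µm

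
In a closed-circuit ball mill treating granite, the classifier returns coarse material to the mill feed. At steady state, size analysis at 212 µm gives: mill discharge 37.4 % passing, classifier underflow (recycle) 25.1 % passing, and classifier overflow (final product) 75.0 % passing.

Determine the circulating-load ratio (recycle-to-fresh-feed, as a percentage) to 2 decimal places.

CL = 305.69 %

Mass balance on the −212 µm fraction:
Fd + Rd = Ru + Fo ⇒ R/F = (o−d)/(d−u)
r = (75.0 − 37.4)/(37.4 − 25.1) = 37.6/12.3 = 3.0569
CL = 100·r = 305.69 %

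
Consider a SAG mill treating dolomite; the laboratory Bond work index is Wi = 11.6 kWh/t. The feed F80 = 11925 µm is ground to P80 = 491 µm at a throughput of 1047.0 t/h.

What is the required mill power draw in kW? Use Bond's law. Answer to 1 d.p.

P = 4368.9 kW

Bond: W = 10·Wi·(1/√P80 − 1/√F80)
W = 10·11.6·(1/√491 − 1/√11925) = 10·11.6·(0.035972) = 4.1728 kWh/t
P_mill = W·ṁ = 4.1728·1047.0 = 4368.9 kW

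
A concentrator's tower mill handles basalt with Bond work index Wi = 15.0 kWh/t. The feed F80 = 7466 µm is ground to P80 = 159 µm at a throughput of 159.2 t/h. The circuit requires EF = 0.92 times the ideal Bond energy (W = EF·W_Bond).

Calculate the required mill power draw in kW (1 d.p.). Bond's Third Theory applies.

P = 1488.0 kW

W = 10 Wi / √P80 − 10 Wi / √F80
W = 10·15.0·(1/√159 − 1/√7466) = 10·15.0·(0.067732) = 10.1598 kWh/t
With EF = 0.92: W = 10.1598·0.92 = 9.3470 kWh/t
P = W·T = 9.3470·159.2 = 1488.0 kW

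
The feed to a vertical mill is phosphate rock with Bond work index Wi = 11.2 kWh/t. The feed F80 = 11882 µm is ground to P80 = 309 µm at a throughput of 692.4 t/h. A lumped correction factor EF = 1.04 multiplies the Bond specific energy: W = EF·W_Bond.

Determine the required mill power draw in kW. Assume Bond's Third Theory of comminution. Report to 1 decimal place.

W_Bond = 10·Wi·(1/√P₈₀ − 1/√F₈₀)
W = 10·11.2·(1/√309 − 1/√11882) = 10·11.2·(0.047714) = 5.3440 kWh/t
Apply correction: 5.3440 × 1.04 = 5.5577 kWh/t
P = W·T = 5.5577·692.4 = 3848.2 kW

P = 3848.2 kW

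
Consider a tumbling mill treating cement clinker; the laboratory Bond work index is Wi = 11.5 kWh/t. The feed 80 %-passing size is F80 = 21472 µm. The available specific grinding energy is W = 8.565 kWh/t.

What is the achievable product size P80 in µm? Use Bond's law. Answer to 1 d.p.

W = 10 Wi (1/√P80 − 1/√F80)  [Bond]
⇒ 1/√P80 = W/(10·Wi) + 1/√F80
  = 8.5650/(10·11.5) + 1/√21472 = 0.074478 + 0.006824 = 0.081303
P80 = (1/0.081303)² = 12.2997² = 151.28 µm

P80 = 151.3 µm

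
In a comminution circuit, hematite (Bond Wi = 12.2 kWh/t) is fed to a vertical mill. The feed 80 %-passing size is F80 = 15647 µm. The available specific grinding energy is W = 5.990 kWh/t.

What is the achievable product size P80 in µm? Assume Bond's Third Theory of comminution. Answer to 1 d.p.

P80 = 306.8 µm

Bond: W = 10·Wi·(1/√P80 − 1/√F80)
⇒ 1/√P80 = W/(10·Wi) + 1/√F80
  = 5.9900/(10·12.2) + 1/√15647 = 0.049098 + 0.007994 = 0.057093
P80 = (1/0.057093)² = 17.5154² = 306.79 µm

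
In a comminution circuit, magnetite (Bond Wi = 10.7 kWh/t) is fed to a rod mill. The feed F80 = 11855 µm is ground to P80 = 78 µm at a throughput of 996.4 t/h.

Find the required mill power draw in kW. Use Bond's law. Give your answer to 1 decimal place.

P = 11092.6 kW

W = 10 Wi (P80^-0.5 − F80^-0.5)
W = 10·10.7·(1/√78 − 1/√11855) = 10·10.7·(0.104043) = 11.1326 kWh/t
P = W·T = 11.1326·996.4 = 11092.6 kW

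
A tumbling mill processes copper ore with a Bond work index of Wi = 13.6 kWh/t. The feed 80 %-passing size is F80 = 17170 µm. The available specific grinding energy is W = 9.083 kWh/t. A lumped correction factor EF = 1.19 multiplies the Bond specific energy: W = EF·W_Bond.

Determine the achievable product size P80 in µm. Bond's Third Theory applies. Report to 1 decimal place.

P80 = 246.0 µm

W = 10·Wi·(P80^(-½) − F80^(-½))
W_Bond = W / EF = 9.083 / 1.19 = 7.6328 kWh/t
P80^-0.5 = F80^-0.5 + W_Bond/(10 Wi)
  = 7.6328/(10·13.6) + 1/√17170 = 0.056123 + 0.007632 = 0.063755
P80 = (1/0.063755)² = 15.6851² = 246.02 µm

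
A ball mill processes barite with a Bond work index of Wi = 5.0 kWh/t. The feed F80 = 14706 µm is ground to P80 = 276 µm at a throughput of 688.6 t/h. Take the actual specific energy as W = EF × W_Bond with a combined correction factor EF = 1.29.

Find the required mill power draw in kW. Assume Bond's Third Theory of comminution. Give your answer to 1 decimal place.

Bond:  W = 10 Wi (1/√P − 1/√F)
W = 10·5.0·(1/√276 − 1/√14706) = 10·5.0·(0.051947) = 2.5973 kWh/t
Corrected W = EF·W_Bond = 1.29·2.5973 = 3.3506 kWh/t
P_mill = W·ṁ = 3.3506·688.6 = 2307.2 kW

P = 2307.2 kW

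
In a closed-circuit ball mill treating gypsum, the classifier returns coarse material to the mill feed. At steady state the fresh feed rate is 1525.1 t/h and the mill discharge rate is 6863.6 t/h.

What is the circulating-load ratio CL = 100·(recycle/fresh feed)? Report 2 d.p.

Steady state: M = F + R.
R = M − F = 6863.6 − 1525.1 = 5338.5 t/h
CL = 100·R/F = 100·5338.5/1525.1 = 350.04 %

CL = 350.04 %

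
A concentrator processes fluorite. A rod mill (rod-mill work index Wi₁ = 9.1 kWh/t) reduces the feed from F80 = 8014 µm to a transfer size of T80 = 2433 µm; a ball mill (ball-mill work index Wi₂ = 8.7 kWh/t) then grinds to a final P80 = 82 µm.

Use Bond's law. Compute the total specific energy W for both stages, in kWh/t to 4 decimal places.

W = 8.6721 kWh/t

W = 10·Wi·(P80^(-½) − F80^(-½))
Stage 1 (8014→2433 µm, Wi₁=9.1): W₁ = 10·9.1·(0.020274 − 0.011171) = 0.8284 kWh/t
Stage 2 (2433→82 µm, Wi₂=8.7): W₂ = 10·8.7·(0.110432 − 0.020274) = 7.8437 kWh/t
W = W₁ + W₂ = 0.8284 + 7.8437 = 8.6721 kWh/t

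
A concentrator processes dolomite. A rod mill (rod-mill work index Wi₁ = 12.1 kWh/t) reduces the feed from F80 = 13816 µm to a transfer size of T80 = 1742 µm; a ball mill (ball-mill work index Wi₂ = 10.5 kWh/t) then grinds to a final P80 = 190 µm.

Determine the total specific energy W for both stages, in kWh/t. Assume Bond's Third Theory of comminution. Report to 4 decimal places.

W = 10 Wi (1/√P80 − 1/√F80)  [Bond]
Stage 1 (13816→1742 µm, Wi₁=12.1): W₁ = 10·12.1·(0.023959 − 0.008508) = 1.8697 kWh/t
Stage 2 (1742→190 µm, Wi₂=10.5): W₂ = 10·10.5·(0.072548 − 0.023959) = 5.1018 kWh/t
W = W₁ + W₂ = 1.8697 + 5.1018 = 6.9714 kWh/t

W = 6.9714 kWh/t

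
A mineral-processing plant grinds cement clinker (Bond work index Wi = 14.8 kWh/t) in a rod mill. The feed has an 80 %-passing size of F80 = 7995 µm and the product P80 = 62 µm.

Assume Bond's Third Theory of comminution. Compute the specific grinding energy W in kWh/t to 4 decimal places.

Bond: W = 10·Wi·(1/√P80 − 1/√F80)
1/√62 = 0.127000;  1/√7995 = 0.011184
W = 10·14.8·(0.127000 − 0.011184) = 17.1408 kWh/t

W = 17.1408 kWh/t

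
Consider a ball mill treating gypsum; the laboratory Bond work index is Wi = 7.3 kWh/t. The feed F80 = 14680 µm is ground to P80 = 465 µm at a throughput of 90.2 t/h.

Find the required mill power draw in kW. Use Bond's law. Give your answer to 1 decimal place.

P = 251.0 kW

W = 10·Wi·[P80^(−½) − F80^(−½)]
W = 10·7.3·(1/√465 − 1/√14680) = 10·7.3·(0.038120) = 2.7828 kWh/t
P = W·T = 2.7828·90.2 = 251.0 kW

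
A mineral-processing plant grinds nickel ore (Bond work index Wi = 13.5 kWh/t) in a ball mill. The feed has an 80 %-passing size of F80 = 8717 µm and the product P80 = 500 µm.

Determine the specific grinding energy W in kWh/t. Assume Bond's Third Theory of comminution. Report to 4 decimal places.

W = 4.5914 kWh/t

Bond:  W = 10 Wi (1/√P − 1/√F)
1/√500 = 0.044721;  1/√8717 = 0.010711
W = 10·13.5·(0.044721 − 0.010711) = 4.5914 kWh/t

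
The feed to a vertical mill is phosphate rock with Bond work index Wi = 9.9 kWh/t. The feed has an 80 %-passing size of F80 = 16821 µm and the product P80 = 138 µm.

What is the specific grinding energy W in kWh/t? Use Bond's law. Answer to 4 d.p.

W = 7.6641 kWh/t

W = 10·Wi·(P80^(-½) − F80^(-½))
1/√138 = 0.085126;  1/√16821 = 0.007710
W = 10·9.9·(0.085126 − 0.007710) = 7.6641 kWh/t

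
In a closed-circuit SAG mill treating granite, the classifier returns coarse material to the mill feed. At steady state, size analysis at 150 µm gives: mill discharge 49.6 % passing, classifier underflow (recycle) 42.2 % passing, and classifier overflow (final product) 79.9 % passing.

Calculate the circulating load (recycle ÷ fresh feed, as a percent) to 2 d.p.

Let r = R/F. Size balance at 150 µm:
Fd + Rd = Ru + Fo ⇒ R/F = (o−d)/(d−u)
r = (79.9 − 49.6)/(49.6 − 42.2) = 30.3/7.4 = 4.0946
CL = 100·r = 409.46 %

CL = 409.46 %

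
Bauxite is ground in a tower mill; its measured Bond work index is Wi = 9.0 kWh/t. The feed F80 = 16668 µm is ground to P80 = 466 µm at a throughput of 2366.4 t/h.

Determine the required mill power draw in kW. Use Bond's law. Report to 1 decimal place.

P = 8216.3 kW

W = 10 Wi / √P80 − 10 Wi / √F80
W = 10·9.0·(1/√466 − 1/√16668) = 10·9.0·(0.038578) = 3.4721 kWh/t
P = W·T = 3.4721·2366.4 = 8216.3 kW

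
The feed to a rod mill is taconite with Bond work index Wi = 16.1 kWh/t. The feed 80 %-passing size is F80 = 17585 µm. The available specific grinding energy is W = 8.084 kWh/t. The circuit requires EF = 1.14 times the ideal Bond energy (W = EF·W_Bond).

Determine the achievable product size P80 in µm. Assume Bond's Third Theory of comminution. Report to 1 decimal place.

W_Bond = 10·Wi·(1/√P₈₀ − 1/√F₈₀)
W_Bond = W / EF = 8.084 / 1.14 = 7.0912 kWh/t
⇒ 1/√P80 = W_Bond/(10 Wi) + 1/√F80
  = 7.0912/(10·16.1) + 1/√17585 = 0.044045 + 0.007541 = 0.051586
P80 = (1/0.051586)² = 19.3851² = 375.78 µm

P80 = 375.8 µm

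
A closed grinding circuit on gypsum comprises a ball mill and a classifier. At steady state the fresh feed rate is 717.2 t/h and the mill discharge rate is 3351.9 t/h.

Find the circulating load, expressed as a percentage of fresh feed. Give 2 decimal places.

M = F + R at steady state, so:
R = M − F = 3351.9 − 717.2 = 2634.7 t/h
CL = 100·R/F = 100·2634.7/717.2 = 367.36 %

CL = 367.36 %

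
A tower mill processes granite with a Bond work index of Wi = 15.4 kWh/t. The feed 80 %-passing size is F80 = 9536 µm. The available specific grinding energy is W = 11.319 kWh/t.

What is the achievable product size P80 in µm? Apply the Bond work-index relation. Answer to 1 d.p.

W = 10·Wi·(P80^(-½) − F80^(-½))
⇒ 1/√P80 = W/(10·Wi) + 1/√F80
  = 11.3190/(10·15.4) + 1/√9536 = 0.073500 + 0.010240 = 0.083740
P80 = (1/0.083740)² = 11.9417² = 142.60 µm

P80 = 142.6 µm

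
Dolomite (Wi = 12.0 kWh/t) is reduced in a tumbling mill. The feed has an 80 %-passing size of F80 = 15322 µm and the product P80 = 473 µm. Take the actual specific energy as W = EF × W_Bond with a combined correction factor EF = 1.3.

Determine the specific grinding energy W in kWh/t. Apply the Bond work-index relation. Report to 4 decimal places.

W = 10 Wi (P80^-0.5 − F80^-0.5)
1/√473 = 0.045980;  1/√15322 = 0.008079
W = 10·12.0·(0.045980 − 0.008079) = 4.5482 kWh/t
W_actual = 1.3 × 4.5482 = 5.9126 kWh/t

W = 5.9126 kWh/t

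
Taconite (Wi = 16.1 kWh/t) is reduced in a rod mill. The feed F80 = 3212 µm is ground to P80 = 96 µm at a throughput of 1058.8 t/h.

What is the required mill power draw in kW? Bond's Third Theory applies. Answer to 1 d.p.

W = 10 Wi (1/√P80 − 1/√F80)  [Bond]
W = 10·16.1·(1/√96 − 1/√3212) = 10·16.1·(0.084417) = 13.5912 kWh/t
Power = W × throughput = 13.5912 kWh/t × 1058.8 t/h = 14390.4 kW

P = 14390.4 kW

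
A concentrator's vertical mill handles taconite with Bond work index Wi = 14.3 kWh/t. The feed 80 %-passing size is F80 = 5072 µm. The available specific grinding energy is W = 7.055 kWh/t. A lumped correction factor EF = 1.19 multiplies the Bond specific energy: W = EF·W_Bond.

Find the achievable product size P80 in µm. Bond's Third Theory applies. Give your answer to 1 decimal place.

W_Bond = 10·Wi·(1/√P₈₀ − 1/√F₈₀)
W_Bond = W / EF = 7.055 / 1.19 = 5.9286 kWh/t
⇒ 1/√P80 = W_Bond/(10·Wi) + 1/√F80
  = 5.9286/(10·14.3) + 1/√5072 = 0.041459 + 0.014041 = 0.055500
P80 = (1/0.055500)² = 18.0180² = 324.65 µm

P80 = 324.6 µm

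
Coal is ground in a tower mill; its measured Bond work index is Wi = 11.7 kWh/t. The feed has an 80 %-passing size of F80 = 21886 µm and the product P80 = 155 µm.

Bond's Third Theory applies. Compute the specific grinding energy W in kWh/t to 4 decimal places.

W = 8.6068 kWh/t

W = 10 Wi (P80^-0.5 − F80^-0.5)
1/√155 = 0.080322;  1/√21886 = 0.006760
W = 10·11.7·(0.080322 − 0.006760) = 8.6068 kWh/t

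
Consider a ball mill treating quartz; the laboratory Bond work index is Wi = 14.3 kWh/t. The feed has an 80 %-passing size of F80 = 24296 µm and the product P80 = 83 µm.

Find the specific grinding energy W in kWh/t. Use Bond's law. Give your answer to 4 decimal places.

W = 14.7789 kWh/t

W = 10·Wi·[P80^(−½) − F80^(−½)]
1/√83 = 0.109764;  1/√24296 = 0.006416
W = 10·14.3·(0.109764 − 0.006416) = 14.7789 kWh/t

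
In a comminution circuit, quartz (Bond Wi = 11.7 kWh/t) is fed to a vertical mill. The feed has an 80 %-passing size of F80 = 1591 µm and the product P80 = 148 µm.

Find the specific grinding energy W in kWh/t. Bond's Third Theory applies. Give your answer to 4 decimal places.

W = 6.6841 kWh/t

W = 10 Wi (1/√P80 − 1/√F80)  [Bond]
1/√148 = 0.082199;  1/√1591 = 0.025071
W = 10·11.7·(0.082199 − 0.025071) = 6.6841 kWh/t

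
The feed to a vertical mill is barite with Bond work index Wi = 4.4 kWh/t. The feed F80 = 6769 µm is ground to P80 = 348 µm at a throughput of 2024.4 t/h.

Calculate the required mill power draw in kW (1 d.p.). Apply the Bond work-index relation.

W = 10·Wi·[P80^(−½) − F80^(−½)]
W = 10·4.4·(1/√348 − 1/√6769) = 10·4.4·(0.041451) = 1.8238 kWh/t
P_mill = W·ṁ = 1.8238·2024.4 = 3692.2 kW

P = 3692.2 kW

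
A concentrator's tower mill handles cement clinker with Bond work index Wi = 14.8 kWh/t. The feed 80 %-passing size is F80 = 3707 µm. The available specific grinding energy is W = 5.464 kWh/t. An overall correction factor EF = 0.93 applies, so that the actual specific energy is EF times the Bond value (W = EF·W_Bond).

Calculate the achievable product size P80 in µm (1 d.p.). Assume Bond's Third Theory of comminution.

W = 10 Wi (1/√P80 − 1/√F80)  [Bond]
W_Bond = W / EF = 5.464 / 0.93 = 5.8753 kWh/t
1/√P80 = 1/√F80 + W_Bond/(10·Wi)
  = 5.8753/(10·14.8) + 1/√3707 = 0.039698 + 0.016424 = 0.056122
P80 = (1/0.056122)² = 17.8183² = 317.49 µm

P80 = 317.5 µm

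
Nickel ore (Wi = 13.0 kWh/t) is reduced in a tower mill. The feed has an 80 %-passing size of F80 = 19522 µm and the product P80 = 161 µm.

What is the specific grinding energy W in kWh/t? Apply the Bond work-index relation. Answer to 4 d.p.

W = 9.3150 kWh/t

W_Bond = 10·Wi·(1/√P₈₀ − 1/√F₈₀)
1/√161 = 0.078811;  1/√19522 = 0.007157
W = 10·13.0·(0.078811 − 0.007157) = 9.3150 kWh/t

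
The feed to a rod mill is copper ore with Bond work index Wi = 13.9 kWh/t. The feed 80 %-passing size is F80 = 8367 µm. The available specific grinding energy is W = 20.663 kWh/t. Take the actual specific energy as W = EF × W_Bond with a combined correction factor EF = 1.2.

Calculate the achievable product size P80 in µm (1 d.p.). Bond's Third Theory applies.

W = 10 Wi (1/√P80 − 1/√F80)  [Bond]
W_Bond = W / EF = 20.663 / 1.2 = 17.2192 kWh/t
⇒ 1/√P80 = W_Bond/(10·Wi) + 1/√F80
  = 17.2192/(10·13.9) + 1/√8367 = 0.123879 + 0.010932 = 0.134811
P80 = (1/0.134811)² = 7.4178² = 55.02 µm

P80 = 55.0 µm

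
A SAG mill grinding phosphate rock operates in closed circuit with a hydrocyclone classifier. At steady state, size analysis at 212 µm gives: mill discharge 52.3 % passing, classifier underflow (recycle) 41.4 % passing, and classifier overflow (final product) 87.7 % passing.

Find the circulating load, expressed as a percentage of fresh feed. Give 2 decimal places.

Mass balance on the −212 µm fraction:
d + r·d = r·u + o → r(d−u) = o−d
r = (87.7 − 52.3)/(52.3 − 41.4) = 35.4/10.9 = 3.2477
CL = 100·r = 324.77 %

CL = 324.77 %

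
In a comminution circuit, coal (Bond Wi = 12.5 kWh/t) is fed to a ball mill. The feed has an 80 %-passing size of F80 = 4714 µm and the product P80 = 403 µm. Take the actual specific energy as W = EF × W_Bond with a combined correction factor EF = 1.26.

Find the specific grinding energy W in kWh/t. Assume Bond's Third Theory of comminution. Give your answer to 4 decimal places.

W = 5.5517 kWh/t

Bond: W = 10·Wi·(1/√P80 − 1/√F80)
1/√403 = 0.049814;  1/√4714 = 0.014565
W = 10·12.5·(0.049814 − 0.014565) = 4.4061 kWh/t
W_actual = 1.26 × 4.4061 = 5.5517 kWh/t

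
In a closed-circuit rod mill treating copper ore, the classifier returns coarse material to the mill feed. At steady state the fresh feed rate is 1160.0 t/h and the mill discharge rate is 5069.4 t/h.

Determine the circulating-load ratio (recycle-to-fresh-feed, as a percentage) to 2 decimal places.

Mill node: discharge = fresh + recycle.
R = M − F = 5069.4 − 1160.0 = 3909.4 t/h
CL = 100·R/F = 100·3909.4/1160.0 = 337.02 %

CL = 337.02 %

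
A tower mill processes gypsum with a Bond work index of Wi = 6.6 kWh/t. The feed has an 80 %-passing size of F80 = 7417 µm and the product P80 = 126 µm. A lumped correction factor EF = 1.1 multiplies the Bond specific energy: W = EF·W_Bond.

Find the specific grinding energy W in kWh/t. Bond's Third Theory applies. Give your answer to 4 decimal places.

W = 10 Wi (P80^-0.5 − F80^-0.5)
1/√126 = 0.089087;  1/√7417 = 0.011611
W = 10·6.6·(0.089087 − 0.011611) = 5.1134 kWh/t
W_actual = 1.1 × 5.1134 = 5.6247 kWh/t

W = 5.6247 kWh/t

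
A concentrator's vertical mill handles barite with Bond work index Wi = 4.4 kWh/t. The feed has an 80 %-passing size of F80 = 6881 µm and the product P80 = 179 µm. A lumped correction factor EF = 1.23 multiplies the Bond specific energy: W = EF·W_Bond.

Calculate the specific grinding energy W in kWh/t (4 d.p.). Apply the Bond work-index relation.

Bond:  W = 10 Wi (1/√P − 1/√F)
1/√179 = 0.074744;  1/√6881 = 0.012055
W = 10·4.4·(0.074744 − 0.012055) = 2.7583 kWh/t
W_actual = 1.23 × 2.7583 = 3.3927 kWh/t

W = 3.3927 kWh/t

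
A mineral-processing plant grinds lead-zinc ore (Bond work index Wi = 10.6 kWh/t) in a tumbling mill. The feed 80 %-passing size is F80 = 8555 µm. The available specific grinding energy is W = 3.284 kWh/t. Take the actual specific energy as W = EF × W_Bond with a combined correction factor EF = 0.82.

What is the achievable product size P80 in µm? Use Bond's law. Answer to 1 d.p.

W = 10·Wi·[P80^(−½) − F80^(−½)]
W_Bond = W / EF = 3.284 / 0.82 = 4.0049 kWh/t
P80^(−½) = W_Bond/(10 Wi) + F80^(−½)
  = 4.0049/(10·10.6) + 1/√8555 = 0.037782 + 0.010812 = 0.048593
P80 = (1/0.048593)² = 20.5789² = 423.49 µm

P80 = 423.5 µm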